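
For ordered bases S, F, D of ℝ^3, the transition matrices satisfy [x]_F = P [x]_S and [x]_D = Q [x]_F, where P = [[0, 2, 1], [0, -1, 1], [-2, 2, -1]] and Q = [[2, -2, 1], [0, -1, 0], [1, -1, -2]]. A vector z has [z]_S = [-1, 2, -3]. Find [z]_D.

Apply P to get F-coordinates [1, -5, 9], then Q to get D-coordinates.
The result is [z]_D = [21, 5, -12].

[21, 5, -12]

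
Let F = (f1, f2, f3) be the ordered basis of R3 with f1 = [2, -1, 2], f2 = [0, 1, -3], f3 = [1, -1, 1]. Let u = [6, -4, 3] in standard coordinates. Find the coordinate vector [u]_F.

[u]_F is the unique c with M c = u, where M has columns f1, ..., f3.
Gaussian elimination on [M | u] yields c = (1, 1, 4).
Check: f1 + f2 + 4f3 = [6, -4, 3].

[1, 1, 4]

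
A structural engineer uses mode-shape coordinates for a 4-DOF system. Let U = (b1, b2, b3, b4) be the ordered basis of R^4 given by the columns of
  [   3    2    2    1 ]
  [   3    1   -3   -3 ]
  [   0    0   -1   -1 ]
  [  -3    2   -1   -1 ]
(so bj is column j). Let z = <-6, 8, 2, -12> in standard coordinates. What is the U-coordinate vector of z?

Write z = c_1 b1 + ... + c_4 b4 and solve for the c_i.
Row-reducing the augmented matrix [M | z] gives c = (2, -4, -2, 0).
Check: 2b1 - 4b2 - 2b3 + 0·b4 = <-6, 8, 2, -12>.

<2, -4, -2, 0>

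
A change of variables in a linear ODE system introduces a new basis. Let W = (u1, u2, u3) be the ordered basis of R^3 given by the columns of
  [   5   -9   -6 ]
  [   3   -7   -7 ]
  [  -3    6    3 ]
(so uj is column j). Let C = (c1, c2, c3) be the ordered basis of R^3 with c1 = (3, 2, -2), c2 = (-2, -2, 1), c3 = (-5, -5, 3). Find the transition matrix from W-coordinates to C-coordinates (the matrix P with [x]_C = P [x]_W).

[[2, -2, 1], [-2, -1, 2], [1, 1, 1]]

Column j of P is [uj]_C, since P maps W-coordinates to C-coordinates.
Expressing u1 in C: u1 = 2c1 - 2c2 + c3, so column 1 of P is (2, -2, 1).
Doing the same for each uj gives P = [[2, -2, 1], [-2, -1, 2], [1, 1, 1]].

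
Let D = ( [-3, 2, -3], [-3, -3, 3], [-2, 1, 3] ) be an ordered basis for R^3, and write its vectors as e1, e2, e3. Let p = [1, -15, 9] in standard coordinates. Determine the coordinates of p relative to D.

Write p = c_1 e1 + ... + c_3 e3 and solve for the c_i.
Row-reducing the augmented matrix [M | p] gives c = (-2, 3, -2).
Check: -2e1 + 3e2 - 2e3 = [1, -15, 9].

[-2, 3, -2]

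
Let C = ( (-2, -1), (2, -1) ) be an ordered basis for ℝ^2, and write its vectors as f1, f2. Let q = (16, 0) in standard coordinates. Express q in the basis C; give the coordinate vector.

[q]_C is the unique c with M c = q, where M has columns f1, f2.
System: -2c_1 + 2c_2 = 16, -c_1 - c_2 = 0; solving gives c_1 = -4, c_2 = 4.
Check: -4f1 + 4f2 = (16, 0).

(-4, 4)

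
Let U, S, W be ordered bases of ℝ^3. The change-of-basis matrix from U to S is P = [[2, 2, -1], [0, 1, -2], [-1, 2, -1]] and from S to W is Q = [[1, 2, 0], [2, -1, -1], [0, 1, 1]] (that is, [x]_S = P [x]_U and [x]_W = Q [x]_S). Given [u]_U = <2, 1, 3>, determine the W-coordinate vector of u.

Apply P to get S-coordinates <3, -5, -3>, then Q to get W-coordinates.
The result is [u]_W = <-7, 14, -8>.

<-7, 14, -8>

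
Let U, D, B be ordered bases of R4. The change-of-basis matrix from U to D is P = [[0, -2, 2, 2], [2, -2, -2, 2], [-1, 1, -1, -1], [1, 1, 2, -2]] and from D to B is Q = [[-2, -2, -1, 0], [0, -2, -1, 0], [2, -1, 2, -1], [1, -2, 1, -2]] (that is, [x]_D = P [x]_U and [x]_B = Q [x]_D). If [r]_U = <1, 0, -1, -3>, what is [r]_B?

Apply P to get D-coordinates <-8, -2, 3, 5>, then Q to get B-coordinates.
The result is [r]_B = <17, 1, -13, -11>.

<17, 1, -13, -11>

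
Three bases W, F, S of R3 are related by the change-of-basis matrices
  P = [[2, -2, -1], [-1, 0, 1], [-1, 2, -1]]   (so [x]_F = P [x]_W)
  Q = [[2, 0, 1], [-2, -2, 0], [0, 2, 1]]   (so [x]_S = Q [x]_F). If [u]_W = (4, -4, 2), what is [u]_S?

(14, -24, -18)

Composing the changes, [u]_S = Q P [u]_W.
Q P = [[3, -2, -3], [-2, 4, 0], [-3, 2, 1]]; applying this to (4, -4, 2) gives (14, -24, -18).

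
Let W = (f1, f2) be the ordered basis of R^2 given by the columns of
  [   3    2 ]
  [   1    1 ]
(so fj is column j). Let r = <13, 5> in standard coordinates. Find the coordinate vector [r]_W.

Write r = c_1 f1 + c_2 f2 and solve for the c_i.
System: 3c_1 + 2c_2 = 13, c_1 + c_2 = 5; solving gives c_1 = 3, c_2 = 2.
Check: 3f1 + 2f2 = <13, 5>.

<3, 2>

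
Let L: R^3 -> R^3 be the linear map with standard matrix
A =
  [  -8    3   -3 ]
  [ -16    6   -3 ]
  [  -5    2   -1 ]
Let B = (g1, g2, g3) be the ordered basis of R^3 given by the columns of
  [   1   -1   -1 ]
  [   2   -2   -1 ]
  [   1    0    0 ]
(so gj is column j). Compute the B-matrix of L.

[[-2, 1, 3], [0, -1, -2], [3, 0, 0]]

With P the matrix whose columns are g1, ..., g3, [L]_B = P^(-1) A P.
Column by column: L(g1) = A g1 = <-5, -7, -2>; its B-coordinates <-2, 0, 3> give column 1.
Continuing for each basis vector yields [L]_B = [[-2, 1, 3], [0, -1, -2], [3, 0, 0]].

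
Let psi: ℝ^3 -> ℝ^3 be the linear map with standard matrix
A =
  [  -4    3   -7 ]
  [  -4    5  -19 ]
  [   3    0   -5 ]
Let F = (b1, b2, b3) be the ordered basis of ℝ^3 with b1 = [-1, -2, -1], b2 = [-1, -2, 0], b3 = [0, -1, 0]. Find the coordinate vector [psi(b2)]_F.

[3, -1, 2]

Column 2 of [psi]_F is the F-coordinate vector of psi(b2).
In standard coordinates psi(b2) = A b2 = [-2, -6, -3].
Converting to F: [-2, -6, -3] = 3b1 - b2 + 2b3, so the coordinate vector is [3, -1, 2].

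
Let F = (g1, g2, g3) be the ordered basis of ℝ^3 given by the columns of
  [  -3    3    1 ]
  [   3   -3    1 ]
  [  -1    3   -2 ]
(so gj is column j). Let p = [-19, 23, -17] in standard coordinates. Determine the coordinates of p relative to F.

[4, -3, 2]

Write p = c_1 g1 + ... + c_3 g3 and solve for the c_i.
Solving this 3x3 system gives c = (4, -3, 2).
Check: 4g1 - 3g2 + 2g3 = [-19, 23, -17].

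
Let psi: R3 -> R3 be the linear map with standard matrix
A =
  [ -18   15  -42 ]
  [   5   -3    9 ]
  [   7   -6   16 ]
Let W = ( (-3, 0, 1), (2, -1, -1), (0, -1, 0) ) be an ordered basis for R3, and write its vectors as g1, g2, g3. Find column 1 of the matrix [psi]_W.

(-2, 3, 3)

Compute psi(g1) = A g1 = (12, -6, -5) in standard coordinates.
Then write this in W-coordinates: solve for y in y_1 g1 + ... + y_3 g3 = (12, -6, -5).
This gives y = (-2, 3, 3), which is column 1 of [psi]_W.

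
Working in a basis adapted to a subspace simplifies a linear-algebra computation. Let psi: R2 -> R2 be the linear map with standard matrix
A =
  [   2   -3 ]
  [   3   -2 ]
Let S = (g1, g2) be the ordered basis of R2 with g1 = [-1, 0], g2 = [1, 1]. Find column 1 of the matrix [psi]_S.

[-1, -3]

Compute psi(g1) = A g1 = [-2, -3] in standard coordinates.
Then write this in S-coordinates: solve for y in y_1 g1 + y_2 g2 = [-2, -3].
This gives y = [-1, -3], which is column 1 of [psi]_S.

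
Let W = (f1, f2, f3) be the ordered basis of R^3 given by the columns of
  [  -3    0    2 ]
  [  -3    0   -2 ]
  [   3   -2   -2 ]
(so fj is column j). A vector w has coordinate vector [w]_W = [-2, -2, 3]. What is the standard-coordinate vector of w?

[12, 0, -8]

By definition w = -2f1 - 2f2 + 3f3.
Summing componentwise gives [12, 0, -8].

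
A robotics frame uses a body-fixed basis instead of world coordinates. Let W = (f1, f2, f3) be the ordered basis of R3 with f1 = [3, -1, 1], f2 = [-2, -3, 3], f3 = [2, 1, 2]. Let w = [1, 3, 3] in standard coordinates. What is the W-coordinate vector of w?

[-1, 0, 2]

We seek scalars with c_1 f1 + ... + c_3 f3 = w; equivalently solve M c = w where the columns of M are f1, ..., f3.
Gaussian elimination on [M | w] yields c = (-1, 0, 2).
Check: -f1 + 0·f2 + 2f3 = [1, 3, 3].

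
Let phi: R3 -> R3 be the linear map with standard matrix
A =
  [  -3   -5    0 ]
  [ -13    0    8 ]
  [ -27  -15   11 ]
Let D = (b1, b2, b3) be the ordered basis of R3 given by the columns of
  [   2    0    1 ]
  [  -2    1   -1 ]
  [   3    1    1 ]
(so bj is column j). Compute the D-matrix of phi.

The j-th column of [phi]_D is [phi(bj)]_D.
phi(b1) = A b1 = [4, -2, 9] = 3b1 + 2b2 - 2b3, so column 1 is [3, 2, -2].
Repeating for b2, b3 and assembling the columns gives [[3, -2, 0], [2, 3, -3], [-2, -1, 2]].

[[3, -2, 0], [2, 3, -3], [-2, -1, 2]]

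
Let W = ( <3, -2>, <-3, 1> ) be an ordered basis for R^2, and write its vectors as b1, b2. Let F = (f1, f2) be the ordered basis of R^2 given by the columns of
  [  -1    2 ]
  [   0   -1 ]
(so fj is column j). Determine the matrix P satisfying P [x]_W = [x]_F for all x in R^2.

Let M have columns bj and N have columns fj. Then for every x, N [x]_F = x = M [x]_W, so P = N^(-1) M.
Since det N = 1, N^(-1) has integer entries; multiplying gives P = [[1, 1], [2, -1]].

[[1, 1], [2, -1]]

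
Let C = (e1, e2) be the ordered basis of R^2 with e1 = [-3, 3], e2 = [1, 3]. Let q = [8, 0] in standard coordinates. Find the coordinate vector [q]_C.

We seek scalars with c_1 e1 + c_2 e2 = q; equivalently solve M c = q where the columns of M are e1, e2.
System: -3c_1 + c_2 = 8, 3c_1 + 3c_2 = 0; solving gives c_1 = -2, c_2 = 2.
Check: -2e1 + 2e2 = [8, 0].

[-2, 2]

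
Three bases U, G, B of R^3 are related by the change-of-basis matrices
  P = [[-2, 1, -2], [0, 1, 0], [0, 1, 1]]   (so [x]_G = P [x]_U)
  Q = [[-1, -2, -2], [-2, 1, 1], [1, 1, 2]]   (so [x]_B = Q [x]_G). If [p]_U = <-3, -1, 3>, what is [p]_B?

<-1, 3, 2>

First [p]_G = P [p]_U = <-1, -1, 2>.
Then [p]_B = Q [p]_G = <-1, 3, 2>.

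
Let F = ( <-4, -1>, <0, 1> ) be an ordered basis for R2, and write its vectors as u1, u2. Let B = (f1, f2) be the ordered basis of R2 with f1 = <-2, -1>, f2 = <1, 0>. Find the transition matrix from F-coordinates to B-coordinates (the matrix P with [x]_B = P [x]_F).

[[1, -1], [-2, -2]]

Take x = uj: its F-coordinates are the j-th standard unit vector, so P e_j — column j of P — equals [uj]_B.
u1 = f1 - 2f2, giving column 1 = <1, -2>; repeating for each j gives P = [[1, -1], [-2, -2]].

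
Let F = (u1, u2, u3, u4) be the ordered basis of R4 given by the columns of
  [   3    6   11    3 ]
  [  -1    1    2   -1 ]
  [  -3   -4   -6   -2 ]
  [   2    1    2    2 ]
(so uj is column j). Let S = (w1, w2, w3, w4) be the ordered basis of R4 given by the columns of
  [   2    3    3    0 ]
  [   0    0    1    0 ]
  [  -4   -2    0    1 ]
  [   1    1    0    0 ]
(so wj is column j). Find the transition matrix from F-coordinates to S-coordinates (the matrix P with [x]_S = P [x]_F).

[[0, 0, 1, 0], [2, 1, 1, 2], [-1, 1, 2, -1], [1, -2, 0, 2]]

Let M have columns uj and N have columns wj. Then for every x, N [x]_S = x = M [x]_F, so P = N^(-1) M.
Since det N = -1, N^(-1) has integer entries; multiplying gives P = [[0, 0, 1, 0], [2, 1, 1, 2], [-1, 1, 2, -1], [1, -2, 0, 2]].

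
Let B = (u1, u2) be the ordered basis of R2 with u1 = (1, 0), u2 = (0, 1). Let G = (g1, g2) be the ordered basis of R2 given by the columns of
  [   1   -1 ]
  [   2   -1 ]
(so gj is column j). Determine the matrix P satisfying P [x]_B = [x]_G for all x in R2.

Let M have columns uj and N have columns gj. Then for every x, N [x]_G = x = M [x]_B, so P = N^(-1) M.
Since det N = 1, N^(-1) has integer entries; multiplying gives P = [[-1, 1], [-2, 1]].

[[-1, 1], [-2, 1]]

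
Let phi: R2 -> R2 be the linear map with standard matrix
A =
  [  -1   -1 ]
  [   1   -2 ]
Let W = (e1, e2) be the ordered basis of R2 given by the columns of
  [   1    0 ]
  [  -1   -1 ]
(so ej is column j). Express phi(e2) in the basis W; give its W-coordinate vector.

Column 2 of [phi]_W is the W-coordinate vector of phi(e2).
In standard coordinates phi(e2) = A e2 = (1, 2).
Converting to W: (1, 2) = e1 - 3e2, so the coordinate vector is (1, -3).

(1, -3)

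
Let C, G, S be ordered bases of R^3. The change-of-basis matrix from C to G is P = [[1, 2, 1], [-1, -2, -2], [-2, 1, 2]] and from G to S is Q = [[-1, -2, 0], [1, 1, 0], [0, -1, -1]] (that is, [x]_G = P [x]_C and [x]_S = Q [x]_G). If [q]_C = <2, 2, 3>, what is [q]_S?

<15, -3, 8>

First [q]_G = P [q]_C = <9, -12, 4>.
Then [q]_S = Q [q]_G = <15, -3, 8>.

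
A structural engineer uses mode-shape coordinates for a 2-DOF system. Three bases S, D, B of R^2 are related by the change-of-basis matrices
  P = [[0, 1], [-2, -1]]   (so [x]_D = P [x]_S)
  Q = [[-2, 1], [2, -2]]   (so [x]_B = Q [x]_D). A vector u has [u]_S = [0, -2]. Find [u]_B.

First [u]_D = P [u]_S = [-2, 2].
Then [u]_B = Q [u]_D = [6, -8].

[6, -8]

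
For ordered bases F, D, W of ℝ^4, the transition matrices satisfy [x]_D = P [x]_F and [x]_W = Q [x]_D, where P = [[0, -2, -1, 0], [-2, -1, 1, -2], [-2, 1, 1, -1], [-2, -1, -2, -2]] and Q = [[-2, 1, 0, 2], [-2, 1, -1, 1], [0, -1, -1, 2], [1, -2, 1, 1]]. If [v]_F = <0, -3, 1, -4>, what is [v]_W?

First [v]_D = P [v]_F = <5, 12, 2, 9>.
Then [v]_W = Q [v]_D = <20, 9, 4, -8>.

<20, 9, 4, -8>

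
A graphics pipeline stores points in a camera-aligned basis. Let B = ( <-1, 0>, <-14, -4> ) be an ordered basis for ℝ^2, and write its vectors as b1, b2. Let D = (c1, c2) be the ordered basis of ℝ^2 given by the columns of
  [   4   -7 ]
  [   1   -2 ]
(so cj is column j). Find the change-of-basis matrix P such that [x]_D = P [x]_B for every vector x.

[[-2, 0], [-1, 2]]

Let M have columns bj and N have columns cj. Then for every x, N [x]_D = x = M [x]_B, so P = N^(-1) M.
Since det N = -1, N^(-1) has integer entries; multiplying gives P = [[-2, 0], [-1, 2]].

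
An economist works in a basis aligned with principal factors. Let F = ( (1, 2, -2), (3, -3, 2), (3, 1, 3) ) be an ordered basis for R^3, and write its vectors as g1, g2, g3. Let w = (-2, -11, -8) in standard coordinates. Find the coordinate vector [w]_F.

[w]_F is the unique c with M c = w, where M has columns g1, ..., g3.
Solving this 3x3 system gives c = (1, 3, -4).
Check: g1 + 3g2 - 4g3 = (-2, -11, -8).

(1, 3, -4)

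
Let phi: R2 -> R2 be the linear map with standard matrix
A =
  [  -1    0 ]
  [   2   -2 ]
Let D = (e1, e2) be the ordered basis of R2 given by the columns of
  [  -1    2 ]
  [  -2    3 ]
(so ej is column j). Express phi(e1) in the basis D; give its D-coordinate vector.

Compute phi(e1) = A e1 = <1, 2> in standard coordinates.
Then write this in D-coordinates: solve for y in y_1 e1 + y_2 e2 = <1, 2>.
This gives y = <-1, 0>, which is column 1 of [phi]_D.

<-1, 0>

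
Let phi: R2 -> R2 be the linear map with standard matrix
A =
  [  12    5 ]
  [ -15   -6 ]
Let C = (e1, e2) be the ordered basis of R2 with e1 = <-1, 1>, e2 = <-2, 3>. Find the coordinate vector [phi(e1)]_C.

<3, 2>

Compute phi(e1) = A e1 = <-7, 9> in standard coordinates.
Then write this in C-coordinates: solve for y in y_1 e1 + y_2 e2 = <-7, 9>.
This gives y = <3, 2>, which is column 1 of [phi]_C.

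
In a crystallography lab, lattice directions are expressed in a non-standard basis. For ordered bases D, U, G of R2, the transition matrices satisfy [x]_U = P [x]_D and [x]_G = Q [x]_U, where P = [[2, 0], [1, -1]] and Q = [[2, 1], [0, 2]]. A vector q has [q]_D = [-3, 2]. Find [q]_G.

Composing the changes, [q]_G = Q P [q]_D.
Q P = [[5, -1], [2, -2]]; applying this to [-3, 2] gives [-17, -10].

[-17, -10]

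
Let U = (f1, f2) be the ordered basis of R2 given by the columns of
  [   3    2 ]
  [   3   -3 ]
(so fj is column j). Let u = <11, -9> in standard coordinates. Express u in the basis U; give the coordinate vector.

<1, 4>

[u]_U is the unique c with M c = u, where M has columns f1, f2.
System: 3c_1 + 2c_2 = 11, 3c_1 - 3c_2 = -9; solving gives c_1 = 1, c_2 = 4.
Check: f1 + 4f2 = <11, -9>.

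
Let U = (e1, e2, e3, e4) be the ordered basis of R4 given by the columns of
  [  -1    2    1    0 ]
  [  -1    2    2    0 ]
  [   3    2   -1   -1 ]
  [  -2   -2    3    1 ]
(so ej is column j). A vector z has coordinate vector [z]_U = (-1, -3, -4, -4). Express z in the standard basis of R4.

z = M [z]_U, where M has columns e1, ..., e4.
Carrying out the matrix-vector product, z = (-9, -13, -1, -8).

(-9, -13, -1, -8)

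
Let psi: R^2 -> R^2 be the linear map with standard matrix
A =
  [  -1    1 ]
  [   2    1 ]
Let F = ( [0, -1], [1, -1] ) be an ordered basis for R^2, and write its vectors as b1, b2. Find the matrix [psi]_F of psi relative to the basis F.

[[2, 1], [-1, -2]]

The j-th column of [psi]_F is [psi(bj)]_F.
psi(b1) = A b1 = [-1, -1] = 2b1 - b2, so column 1 is [2, -1].
Repeating for b2 and assembling the columns gives [[2, 1], [-1, -2]].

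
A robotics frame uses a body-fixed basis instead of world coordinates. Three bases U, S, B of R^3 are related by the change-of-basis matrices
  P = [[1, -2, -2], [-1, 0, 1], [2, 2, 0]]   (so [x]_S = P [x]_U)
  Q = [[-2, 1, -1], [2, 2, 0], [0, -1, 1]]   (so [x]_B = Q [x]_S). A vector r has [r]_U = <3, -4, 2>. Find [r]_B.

<-13, 12, -1>

First [r]_S = P [r]_U = <7, -1, -2>.
Then [r]_B = Q [r]_S = <-13, 12, -1>.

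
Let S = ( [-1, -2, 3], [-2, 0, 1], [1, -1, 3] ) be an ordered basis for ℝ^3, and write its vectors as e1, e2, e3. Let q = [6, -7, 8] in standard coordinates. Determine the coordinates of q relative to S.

Write q = c_1 e1 + ... + c_3 e3 and solve for the c_i.
Solving this 3x3 system gives c = (3, -4, 1).
Check: 3e1 - 4e2 + e3 = [6, -7, 8].

[3, -4, 1]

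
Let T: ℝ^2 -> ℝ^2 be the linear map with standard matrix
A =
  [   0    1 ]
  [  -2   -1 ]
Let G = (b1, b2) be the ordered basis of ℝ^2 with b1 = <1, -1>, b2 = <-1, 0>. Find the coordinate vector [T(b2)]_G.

<-2, -2>

Compute T(b2) = A b2 = <0, 2> in standard coordinates.
Then write this in G-coordinates: solve for y in y_1 b1 + y_2 b2 = <0, 2>.
This gives y = <-2, -2>, which is column 2 of [T]_G.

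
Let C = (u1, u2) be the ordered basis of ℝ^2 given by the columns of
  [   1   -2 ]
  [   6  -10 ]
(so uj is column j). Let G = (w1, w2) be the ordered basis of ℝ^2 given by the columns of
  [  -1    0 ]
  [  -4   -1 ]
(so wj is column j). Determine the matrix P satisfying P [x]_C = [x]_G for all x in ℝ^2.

[[-1, 2], [-2, 2]]

Column j of P is [uj]_G, since P maps C-coordinates to G-coordinates.
Expressing u1 in G: u1 = -w1 - 2w2, so column 1 of P is <-1, -2>.
Doing the same for each uj gives P = [[-1, 2], [-2, 2]].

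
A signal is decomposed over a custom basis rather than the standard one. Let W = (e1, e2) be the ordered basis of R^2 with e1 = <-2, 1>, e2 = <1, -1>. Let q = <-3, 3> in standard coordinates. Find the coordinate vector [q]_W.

We seek scalars with c_1 e1 + c_2 e2 = q; equivalently solve M c = q where the columns of M are e1, e2.
System: -2c_1 + c_2 = -3, c_1 - c_2 = 3; solving gives c_1 = 0, c_2 = -3.
Check: 0·e1 - 3e2 = <-3, 3>.

<0, -3>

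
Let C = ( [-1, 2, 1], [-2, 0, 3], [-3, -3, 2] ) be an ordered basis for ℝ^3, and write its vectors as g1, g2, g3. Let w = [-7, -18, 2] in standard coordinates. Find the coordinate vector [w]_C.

[-3, -1, 4]

Write w = c_1 g1 + ... + c_3 g3 and solve for the c_i.
Solving this 3x3 system gives c = (-3, -1, 4).
Check: -3g1 - g2 + 4g3 = [-7, -18, 2].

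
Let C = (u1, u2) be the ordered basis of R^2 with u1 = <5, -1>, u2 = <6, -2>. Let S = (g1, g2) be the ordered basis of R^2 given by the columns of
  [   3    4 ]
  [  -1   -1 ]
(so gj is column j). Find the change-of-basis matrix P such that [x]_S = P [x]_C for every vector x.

Let M have columns uj and N have columns gj. Then for every x, N [x]_S = x = M [x]_C, so P = N^(-1) M.
Since det N = 1, N^(-1) has integer entries; multiplying gives P = [[-1, 2], [2, 0]].

[[-1, 2], [2, 0]]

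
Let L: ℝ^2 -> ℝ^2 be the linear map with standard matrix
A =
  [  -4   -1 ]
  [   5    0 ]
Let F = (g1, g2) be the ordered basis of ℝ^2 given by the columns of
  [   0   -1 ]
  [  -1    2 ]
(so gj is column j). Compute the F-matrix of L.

The j-th column of [L]_F is [L(gj)]_F.
L(g1) = A g1 = (1, 0) = -2g1 - g2, so column 1 is (-2, -1).
Repeating for g2 and assembling the columns gives [[-2, 1], [-1, -2]].

[[-2, 1], [-1, -2]]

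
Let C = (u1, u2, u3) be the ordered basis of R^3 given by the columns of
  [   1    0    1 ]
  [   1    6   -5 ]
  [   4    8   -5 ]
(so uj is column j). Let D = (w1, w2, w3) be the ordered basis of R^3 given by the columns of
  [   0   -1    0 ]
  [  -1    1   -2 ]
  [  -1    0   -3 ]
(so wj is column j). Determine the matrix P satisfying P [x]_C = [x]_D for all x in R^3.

Column j of P is [uj]_D, since P maps C-coordinates to D-coordinates.
Expressing u1 in D: u1 = 2w1 - w2 - 2w3, so column 1 of P is <2, -1, -2>.
Doing the same for each uj gives P = [[2, -2, 2], [-1, 0, -1], [-2, -2, 1]].

[[2, -2, 2], [-1, 0, -1], [-2, -2, 1]]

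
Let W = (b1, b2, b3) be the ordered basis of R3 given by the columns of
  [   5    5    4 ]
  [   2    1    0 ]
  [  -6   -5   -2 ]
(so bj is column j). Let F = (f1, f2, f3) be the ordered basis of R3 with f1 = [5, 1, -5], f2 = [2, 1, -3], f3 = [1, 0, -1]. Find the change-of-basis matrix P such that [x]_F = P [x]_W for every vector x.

Take x = bj: its W-coordinates are the j-th standard unit vector, so P e_j — column j of P — equals [bj]_F.
b1 = f1 + f2 - 2f3, giving column 1 = [1, 1, -2]; repeating for each j gives P = [[1, 1, 2], [1, 0, -2], [-2, 0, -2]].

[[1, 1, 2], [1, 0, -2], [-2, 0, -2]]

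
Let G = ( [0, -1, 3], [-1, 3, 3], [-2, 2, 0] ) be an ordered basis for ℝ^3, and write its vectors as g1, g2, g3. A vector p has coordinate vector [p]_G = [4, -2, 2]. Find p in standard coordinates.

The coordinates say p = 4g1 - 2g2 + 2g3; adding the scaled basis vectors gives [-2, -6, 6].

[-2, -6, 6]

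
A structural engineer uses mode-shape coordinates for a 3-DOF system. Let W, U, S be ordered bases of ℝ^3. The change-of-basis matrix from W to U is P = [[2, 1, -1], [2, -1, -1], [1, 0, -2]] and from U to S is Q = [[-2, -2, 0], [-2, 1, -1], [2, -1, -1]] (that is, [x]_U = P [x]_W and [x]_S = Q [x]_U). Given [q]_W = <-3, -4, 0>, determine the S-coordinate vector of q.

First [q]_U = P [q]_W = <-10, -2, -3>.
Then [q]_S = Q [q]_U = <24, 21, -15>.

<24, 21, -15>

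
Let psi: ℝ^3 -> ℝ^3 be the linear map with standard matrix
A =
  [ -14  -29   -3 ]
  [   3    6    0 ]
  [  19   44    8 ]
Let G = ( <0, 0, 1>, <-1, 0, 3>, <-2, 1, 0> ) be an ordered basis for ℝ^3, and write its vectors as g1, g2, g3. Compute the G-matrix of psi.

The j-th column of [psi]_G is [psi(gj)]_G.
psi(g1) = A g1 = <-3, 0, 8> = -g1 + 3g2 + 0·g3, so column 1 is <-1, 3, 0>.
Repeating for g2, g3 and assembling the columns gives [[-1, 2, 3], [3, 1, 1], [0, -3, 0]].

[[-1, 2, 3], [3, 1, 1], [0, -3, 0]]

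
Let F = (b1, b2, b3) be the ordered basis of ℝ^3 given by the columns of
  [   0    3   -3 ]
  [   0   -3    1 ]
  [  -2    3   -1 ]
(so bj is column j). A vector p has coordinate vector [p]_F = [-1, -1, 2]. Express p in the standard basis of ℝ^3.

By definition p = -b1 - b2 + 2b3.
Summing componentwise gives [-9, 5, -3].

[-9, 5, -3]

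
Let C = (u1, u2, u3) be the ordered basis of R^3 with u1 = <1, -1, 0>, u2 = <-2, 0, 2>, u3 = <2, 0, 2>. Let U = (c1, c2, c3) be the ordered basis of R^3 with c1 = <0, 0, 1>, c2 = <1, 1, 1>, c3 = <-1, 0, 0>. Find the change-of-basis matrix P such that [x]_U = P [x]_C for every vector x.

Let M have columns uj and N have columns cj. Then for every x, N [x]_U = x = M [x]_C, so P = N^(-1) M.
Since det N = 1, N^(-1) has integer entries; multiplying gives P = [[1, 2, 2], [-1, 0, 0], [-2, 2, -2]].

[[1, 2, 2], [-1, 0, 0], [-2, 2, -2]]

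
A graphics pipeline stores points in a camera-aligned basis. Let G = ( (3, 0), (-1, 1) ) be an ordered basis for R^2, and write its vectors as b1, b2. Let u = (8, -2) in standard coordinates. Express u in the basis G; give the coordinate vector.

(2, -2)

Write u = c_1 b1 + c_2 b2 and solve for the c_i.
System: 3c_1 - c_2 = 8, 0c_1 + c_2 = -2; solving gives c_1 = 2, c_2 = -2.
Check: 2b1 - 2b2 = (8, -2).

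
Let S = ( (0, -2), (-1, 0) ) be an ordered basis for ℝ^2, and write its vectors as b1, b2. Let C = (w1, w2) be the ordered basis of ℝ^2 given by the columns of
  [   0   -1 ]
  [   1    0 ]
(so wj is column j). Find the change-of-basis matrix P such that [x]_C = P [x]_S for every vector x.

[[-2, 0], [0, 1]]

Column j of P is [bj]_C, since P maps S-coordinates to C-coordinates.
Expressing b1 in C: b1 = -2w1 + 0·w2, so column 1 of P is (-2, 0).
Doing the same for each bj gives P = [[-2, 0], [0, 1]].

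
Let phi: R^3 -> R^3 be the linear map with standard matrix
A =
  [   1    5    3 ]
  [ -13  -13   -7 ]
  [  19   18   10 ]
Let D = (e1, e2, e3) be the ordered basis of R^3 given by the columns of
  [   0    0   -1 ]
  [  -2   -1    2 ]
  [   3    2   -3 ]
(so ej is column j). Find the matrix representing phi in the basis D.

[[-3, -1, -3], [3, 1, -2], [1, -1, 0]]

The j-th column of [phi]_D is [phi(ej)]_D.
phi(e1) = A e1 = <-1, 5, -6> = -3e1 + 3e2 + e3, so column 1 is <-3, 3, 1>.
Repeating for e2, e3 and assembling the columns gives [[-3, -1, -3], [3, 1, -2], [1, -1, 0]].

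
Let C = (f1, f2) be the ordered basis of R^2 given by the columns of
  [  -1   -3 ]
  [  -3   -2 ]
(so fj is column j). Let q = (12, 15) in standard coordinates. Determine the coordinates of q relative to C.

(-3, -3)

We seek scalars with c_1 f1 + c_2 f2 = q; equivalently solve M c = q where the columns of M are f1, f2.
System: -c_1 - 3c_2 = 12, -3c_1 - 2c_2 = 15; solving gives c_1 = -3, c_2 = -3.
Check: -3f1 - 3f2 = (12, 15).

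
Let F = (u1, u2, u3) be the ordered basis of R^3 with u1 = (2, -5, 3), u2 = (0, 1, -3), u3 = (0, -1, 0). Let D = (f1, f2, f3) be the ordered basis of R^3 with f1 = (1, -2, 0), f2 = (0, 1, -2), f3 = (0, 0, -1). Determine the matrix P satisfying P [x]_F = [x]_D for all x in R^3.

Take x = uj: its F-coordinates are the j-th standard unit vector, so P e_j — column j of P — equals [uj]_D.
u1 = 2f1 - f2 - f3, giving column 1 = (2, -1, -1); repeating for each j gives P = [[2, 0, 0], [-1, 1, -1], [-1, 1, 2]].

[[2, 0, 0], [-1, 1, -1], [-1, 1, 2]]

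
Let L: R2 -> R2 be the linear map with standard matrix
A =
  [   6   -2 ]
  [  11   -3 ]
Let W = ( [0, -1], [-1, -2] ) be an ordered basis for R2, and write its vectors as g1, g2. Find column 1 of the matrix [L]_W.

Compute L(g1) = A g1 = [2, 3] in standard coordinates.
Then write this in W-coordinates: solve for y in y_1 g1 + y_2 g2 = [2, 3].
This gives y = [1, -2], which is column 1 of [L]_W.

[1, -2]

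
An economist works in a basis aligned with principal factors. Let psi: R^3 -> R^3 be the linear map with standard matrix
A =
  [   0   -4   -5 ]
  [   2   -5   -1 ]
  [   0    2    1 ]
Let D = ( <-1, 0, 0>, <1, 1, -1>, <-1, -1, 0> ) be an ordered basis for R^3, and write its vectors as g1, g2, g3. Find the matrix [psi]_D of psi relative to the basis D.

With P the matrix whose columns are g1, ..., g3, [psi]_D = P^(-1) A P.
Column by column: psi(g1) = A g1 = <0, -2, 0>; its D-coordinates <-2, 0, 2> give column 1.
Continuing for each basis vector yields [psi]_D = [[-2, -3, -1], [0, -1, 2], [2, 1, -1]].

[[-2, -3, -1], [0, -1, 2], [2, 1, -1]]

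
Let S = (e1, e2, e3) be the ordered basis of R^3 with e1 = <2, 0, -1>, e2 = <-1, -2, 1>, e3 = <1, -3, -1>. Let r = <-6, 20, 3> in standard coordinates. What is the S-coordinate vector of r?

<-3, -4, -4>

Write r = c_1 e1 + ... + c_3 e3 and solve for the c_i.
Row-reducing the augmented matrix [M | r] gives c = (-3, -4, -4).
Check: -3e1 - 4e2 - 4e3 = <-6, 20, 3>.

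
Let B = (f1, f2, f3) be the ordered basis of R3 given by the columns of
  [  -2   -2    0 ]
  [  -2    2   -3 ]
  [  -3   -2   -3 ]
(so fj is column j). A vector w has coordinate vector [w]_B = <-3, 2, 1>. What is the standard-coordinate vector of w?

<2, 7, 2>

w = M [w]_B, where M has columns f1, ..., f3.
Carrying out the matrix-vector product, w = <2, 7, 2>.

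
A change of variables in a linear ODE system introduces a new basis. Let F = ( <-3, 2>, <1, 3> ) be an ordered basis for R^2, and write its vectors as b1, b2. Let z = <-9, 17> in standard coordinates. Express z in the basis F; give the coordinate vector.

<4, 3>

We seek scalars with c_1 b1 + c_2 b2 = z; equivalently solve M c = z where the columns of M are b1, b2.
System: -3c_1 + c_2 = -9, 2c_1 + 3c_2 = 17; solving gives c_1 = 4, c_2 = 3.
Check: 4b1 + 3b2 = <-9, 17>.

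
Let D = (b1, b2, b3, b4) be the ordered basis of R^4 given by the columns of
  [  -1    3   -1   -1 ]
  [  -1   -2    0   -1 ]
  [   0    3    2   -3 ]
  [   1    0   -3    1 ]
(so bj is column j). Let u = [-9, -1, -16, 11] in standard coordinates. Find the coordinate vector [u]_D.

[3, -2, -2, 2]

Write u = c_1 b1 + ... + c_4 b4 and solve for the c_i.
Row-reducing the augmented matrix [M | u] gives c = (3, -2, -2, 2).
Check: 3b1 - 2b2 - 2b3 + 2b4 = [-9, -1, -16, 11].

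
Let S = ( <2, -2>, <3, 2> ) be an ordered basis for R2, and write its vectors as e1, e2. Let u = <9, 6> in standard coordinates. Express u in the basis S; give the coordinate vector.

[u]_S is the unique c with M c = u, where M has columns e1, e2.
System: 2c_1 + 3c_2 = 9, -2c_1 + 2c_2 = 6; solving gives c_1 = 0, c_2 = 3.
Check: 0·e1 + 3e2 = <9, 6>.

<0, 3>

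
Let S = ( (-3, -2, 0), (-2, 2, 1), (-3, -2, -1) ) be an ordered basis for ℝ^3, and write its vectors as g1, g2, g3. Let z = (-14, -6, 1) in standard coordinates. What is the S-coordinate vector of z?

We seek scalars with c_1 g1 + ... + c_3 g3 = z; equivalently solve M c = z where the columns of M are g1, ..., g3.
Row-reducing the augmented matrix [M | z] gives c = (4, 1, 0).
Check: 4g1 + g2 + 0·g3 = (-14, -6, 1).

(4, 1, 0)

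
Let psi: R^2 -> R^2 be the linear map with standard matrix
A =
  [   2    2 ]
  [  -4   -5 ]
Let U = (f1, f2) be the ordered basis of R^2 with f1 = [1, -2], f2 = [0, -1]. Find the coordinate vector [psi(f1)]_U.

Compute psi(f1) = A f1 = [-2, 6] in standard coordinates.
Then write this in U-coordinates: solve for y in y_1 f1 + y_2 f2 = [-2, 6].
This gives y = [-2, -2], which is column 1 of [psi]_U.

[-2, -2]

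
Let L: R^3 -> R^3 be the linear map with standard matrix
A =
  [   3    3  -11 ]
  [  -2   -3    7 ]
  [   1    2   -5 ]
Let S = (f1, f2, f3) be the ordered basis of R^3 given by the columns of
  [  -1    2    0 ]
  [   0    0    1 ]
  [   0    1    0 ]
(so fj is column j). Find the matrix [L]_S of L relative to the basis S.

[[1, -1, 1], [-1, -3, 2], [2, 3, -3]]

The j-th column of [L]_S is [L(fj)]_S.
L(f1) = A f1 = [-3, 2, -1] = f1 - f2 + 2f3, so column 1 is [1, -1, 2].
Repeating for f2, f3 and assembling the columns gives [[1, -1, 1], [-1, -3, 2], [2, 3, -3]].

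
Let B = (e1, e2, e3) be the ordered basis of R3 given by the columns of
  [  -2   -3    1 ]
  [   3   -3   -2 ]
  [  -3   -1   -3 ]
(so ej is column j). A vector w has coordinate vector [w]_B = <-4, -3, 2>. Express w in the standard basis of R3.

<19, -7, 9>

w = M [w]_B, where M has columns e1, ..., e3.
Carrying out the matrix-vector product, w = <19, -7, 9>.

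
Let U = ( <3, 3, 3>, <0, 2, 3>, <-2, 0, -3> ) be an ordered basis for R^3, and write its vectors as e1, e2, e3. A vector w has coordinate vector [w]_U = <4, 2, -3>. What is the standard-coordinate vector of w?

w = M [w]_U, where M has columns e1, ..., e3.
Carrying out the matrix-vector product, w = <18, 16, 27>.

<18, 16, 27>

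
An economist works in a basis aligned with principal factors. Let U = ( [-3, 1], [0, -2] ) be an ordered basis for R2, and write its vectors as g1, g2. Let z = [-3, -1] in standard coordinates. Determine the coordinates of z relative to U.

Write z = c_1 g1 + c_2 g2 and solve for the c_i.
System: -3c_1 + 0c_2 = -3, c_1 - 2c_2 = -1; solving gives c_1 = 1, c_2 = 1.
Check: g1 + g2 = [-3, -1].

[1, 1]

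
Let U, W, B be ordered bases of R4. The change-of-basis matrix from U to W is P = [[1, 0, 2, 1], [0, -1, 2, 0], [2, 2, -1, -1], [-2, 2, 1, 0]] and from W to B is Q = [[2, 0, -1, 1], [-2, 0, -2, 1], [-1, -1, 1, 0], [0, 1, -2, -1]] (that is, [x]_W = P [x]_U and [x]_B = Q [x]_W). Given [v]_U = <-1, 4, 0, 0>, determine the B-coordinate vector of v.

<2, 0, 11, -26>

Composing the changes, [v]_B = Q P [v]_U.
Q P = [[-2, 0, 6, 3], [-8, -2, -1, 0], [1, 3, -5, -2], [-2, -7, 3, 2]]; applying this to <-1, 4, 0, 0> gives <2, 0, 11, -26>.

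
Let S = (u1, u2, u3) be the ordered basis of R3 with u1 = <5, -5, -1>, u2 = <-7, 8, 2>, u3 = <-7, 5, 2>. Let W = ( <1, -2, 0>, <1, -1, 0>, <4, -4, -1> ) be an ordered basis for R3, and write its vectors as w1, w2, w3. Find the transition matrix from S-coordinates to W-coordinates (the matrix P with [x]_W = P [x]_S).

[[0, -1, 2], [1, 2, -1], [1, -2, -2]]

Take x = uj: its S-coordinates are the j-th standard unit vector, so P e_j — column j of P — equals [uj]_W.
u1 = 0·w1 + w2 + w3, giving column 1 = <0, 1, 1>; repeating for each j gives P = [[0, -1, 2], [1, 2, -1], [1, -2, -2]].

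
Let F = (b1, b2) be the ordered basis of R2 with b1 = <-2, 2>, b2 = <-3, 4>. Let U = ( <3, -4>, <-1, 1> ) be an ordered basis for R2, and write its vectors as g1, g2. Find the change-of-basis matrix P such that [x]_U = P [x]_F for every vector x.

Take x = bj: its F-coordinates are the j-th standard unit vector, so P e_j — column j of P — equals [bj]_U.
b1 = 0·g1 + 2g2, giving column 1 = <0, 2>; repeating for each j gives P = [[0, -1], [2, 0]].

[[0, -1], [2, 0]]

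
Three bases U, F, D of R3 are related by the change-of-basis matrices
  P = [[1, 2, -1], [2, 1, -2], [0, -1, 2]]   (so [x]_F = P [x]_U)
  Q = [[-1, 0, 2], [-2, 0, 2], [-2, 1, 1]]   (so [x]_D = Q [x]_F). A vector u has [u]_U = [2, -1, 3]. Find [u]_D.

[17, 20, 10]

Apply P to get F-coordinates [-3, -3, 7], then Q to get D-coordinates.
The result is [u]_D = [17, 20, 10].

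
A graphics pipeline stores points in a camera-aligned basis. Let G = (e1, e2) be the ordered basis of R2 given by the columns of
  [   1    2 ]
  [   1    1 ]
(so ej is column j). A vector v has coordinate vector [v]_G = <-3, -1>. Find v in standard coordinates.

v = M [v]_G, where M has columns e1, e2.
Carrying out the matrix-vector product, v = <-5, -4>.

<-5, -4>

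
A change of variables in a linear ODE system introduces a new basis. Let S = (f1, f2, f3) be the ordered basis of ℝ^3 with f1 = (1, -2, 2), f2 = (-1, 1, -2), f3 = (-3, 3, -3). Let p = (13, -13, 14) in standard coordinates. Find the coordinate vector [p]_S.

We seek scalars with c_1 f1 + ... + c_3 f3 = p; equivalently solve M c = p where the columns of M are f1, ..., f3.
Solving this 3x3 system gives c = (0, -1, -4).
Check: 0·f1 - f2 - 4f3 = (13, -13, 14).

(0, -1, -4)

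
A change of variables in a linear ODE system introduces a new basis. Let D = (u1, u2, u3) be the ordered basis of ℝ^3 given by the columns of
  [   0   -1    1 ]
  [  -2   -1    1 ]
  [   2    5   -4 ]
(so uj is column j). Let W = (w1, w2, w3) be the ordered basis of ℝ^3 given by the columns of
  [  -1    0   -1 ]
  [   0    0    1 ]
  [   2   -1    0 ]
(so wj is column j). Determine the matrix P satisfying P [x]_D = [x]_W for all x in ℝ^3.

[[2, 2, -2], [2, -1, 0], [-2, -1, 1]]

Take x = uj: its D-coordinates are the j-th standard unit vector, so P e_j — column j of P — equals [uj]_W.
u1 = 2w1 + 2w2 - 2w3, giving column 1 = <2, 2, -2>; repeating for each j gives P = [[2, 2, -2], [2, -1, 0], [-2, -1, 1]].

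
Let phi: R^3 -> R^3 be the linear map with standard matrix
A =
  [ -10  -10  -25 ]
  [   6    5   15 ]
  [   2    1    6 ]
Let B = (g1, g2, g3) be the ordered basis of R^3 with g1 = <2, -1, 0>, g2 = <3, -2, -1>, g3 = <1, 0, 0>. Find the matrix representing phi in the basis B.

The j-th column of [phi]_B is [phi(gj)]_B.
phi(g1) = A g1 = <-10, 7, 3> = -g1 - 3g2 + g3, so column 1 is <-1, -3, 1>.
Repeating for g2, g3 and assembling the columns gives [[-1, 3, -2], [-3, 2, -2], [1, 3, 0]].

[[-1, 3, -2], [-3, 2, -2], [1, 3, 0]]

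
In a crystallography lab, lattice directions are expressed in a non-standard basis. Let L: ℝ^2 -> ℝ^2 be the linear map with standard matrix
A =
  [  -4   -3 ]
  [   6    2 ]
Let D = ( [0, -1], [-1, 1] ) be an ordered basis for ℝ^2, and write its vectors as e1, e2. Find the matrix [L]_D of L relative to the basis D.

Let P have columns e1, e2. Then [L]_D = P^(-1) A P.
Here det P = -1, so P^(-1) is integer; computing A P first and then P^(-1)(A P) gives [[-1, 3], [-3, -1]].

[[-1, 3], [-3, -1]]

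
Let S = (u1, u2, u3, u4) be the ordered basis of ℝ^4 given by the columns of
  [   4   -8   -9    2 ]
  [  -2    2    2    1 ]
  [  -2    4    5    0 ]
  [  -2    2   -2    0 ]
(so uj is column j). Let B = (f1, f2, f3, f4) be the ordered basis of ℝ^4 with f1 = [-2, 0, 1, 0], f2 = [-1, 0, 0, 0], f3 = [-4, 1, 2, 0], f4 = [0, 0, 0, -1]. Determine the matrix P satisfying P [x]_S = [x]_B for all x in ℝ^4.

Column j of P is [uj]_B, since P maps S-coordinates to B-coordinates.
Expressing u1 in B: u1 = 2f1 + 0·f2 - 2f3 + 2f4, so column 1 of P is [2, 0, -2, 2].
Doing the same for each uj gives P = [[2, 0, 1, -2], [0, 0, -1, -2], [-2, 2, 2, 1], [2, -2, 2, 0]].

[[2, 0, 1, -2], [0, 0, -1, -2], [-2, 2, 2, 1], [2, -2, 2, 0]]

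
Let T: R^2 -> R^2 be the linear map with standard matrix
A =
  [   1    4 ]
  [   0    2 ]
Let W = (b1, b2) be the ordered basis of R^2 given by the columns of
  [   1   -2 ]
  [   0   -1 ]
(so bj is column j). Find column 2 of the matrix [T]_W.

<-2, 2>

Column 2 of [T]_W is the W-coordinate vector of T(b2).
In standard coordinates T(b2) = A b2 = <-6, -2>.
Converting to W: <-6, -2> = -2b1 + 2b2, so the coordinate vector is <-2, 2>.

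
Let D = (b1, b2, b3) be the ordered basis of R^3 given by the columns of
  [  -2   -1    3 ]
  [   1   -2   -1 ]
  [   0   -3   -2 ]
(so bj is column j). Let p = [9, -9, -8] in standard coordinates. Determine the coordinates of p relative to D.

[-4, 2, 1]

We seek scalars with c_1 b1 + ... + c_3 b3 = p; equivalently solve M c = p where the columns of M are b1, ..., b3.
Row-reducing the augmented matrix [M | p] gives c = (-4, 2, 1).
Check: -4b1 + 2b2 + b3 = [9, -9, -8].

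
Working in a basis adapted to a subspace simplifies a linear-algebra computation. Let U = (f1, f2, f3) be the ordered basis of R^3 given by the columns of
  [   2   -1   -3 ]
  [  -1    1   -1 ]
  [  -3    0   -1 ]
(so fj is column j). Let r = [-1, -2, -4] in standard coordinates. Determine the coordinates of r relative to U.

[1, 0, 1]

[r]_U is the unique c with M c = r, where M has columns f1, ..., f3.
Gaussian elimination on [M | r] yields c = (1, 0, 1).
Check: f1 + 0·f2 + f3 = [-1, -2, -4].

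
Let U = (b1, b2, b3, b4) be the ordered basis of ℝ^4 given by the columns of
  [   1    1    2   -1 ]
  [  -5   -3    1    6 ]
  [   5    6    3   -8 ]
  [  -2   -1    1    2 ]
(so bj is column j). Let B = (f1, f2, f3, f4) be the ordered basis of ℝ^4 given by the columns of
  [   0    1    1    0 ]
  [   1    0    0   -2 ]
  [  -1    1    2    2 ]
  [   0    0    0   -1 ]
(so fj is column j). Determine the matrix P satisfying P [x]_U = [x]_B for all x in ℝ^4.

[[-1, -1, -1, 2], [2, -1, 0, 0], [-1, 2, 2, -1], [2, 1, -1, -2]]

Let M have columns bj and N have columns fj. Then for every x, N [x]_B = x = M [x]_U, so P = N^(-1) M.
Since det N = 1, N^(-1) has integer entries; multiplying gives P = [[-1, -1, -1, 2], [2, -1, 0, 0], [-1, 2, 2, -1], [2, 1, -1, -2]].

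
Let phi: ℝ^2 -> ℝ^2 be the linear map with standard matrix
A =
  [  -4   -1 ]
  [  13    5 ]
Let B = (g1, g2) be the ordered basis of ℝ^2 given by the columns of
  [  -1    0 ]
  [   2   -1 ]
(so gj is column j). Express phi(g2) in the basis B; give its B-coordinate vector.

Compute phi(g2) = A g2 = (1, -5) in standard coordinates.
Then write this in B-coordinates: solve for y in y_1 g1 + y_2 g2 = (1, -5).
This gives y = (-1, 3), which is column 2 of [phi]_B.

(-1, 3)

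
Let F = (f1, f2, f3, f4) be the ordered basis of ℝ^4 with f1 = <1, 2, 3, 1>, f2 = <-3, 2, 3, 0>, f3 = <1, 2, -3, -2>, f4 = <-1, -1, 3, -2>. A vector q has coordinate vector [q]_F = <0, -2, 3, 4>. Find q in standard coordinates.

By definition q = 0·f1 - 2f2 + 3f3 + 4f4.
Summing componentwise gives <5, -2, -3, -14>.

<5, -2, -3, -14>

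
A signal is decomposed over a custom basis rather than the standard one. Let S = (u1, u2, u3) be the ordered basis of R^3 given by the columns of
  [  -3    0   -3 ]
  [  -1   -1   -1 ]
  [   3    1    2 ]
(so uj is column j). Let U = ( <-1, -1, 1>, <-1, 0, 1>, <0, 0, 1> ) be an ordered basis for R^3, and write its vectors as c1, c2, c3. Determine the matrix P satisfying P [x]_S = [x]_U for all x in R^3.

[[1, 1, 1], [2, -1, 2], [0, 1, -1]]

Let M have columns uj and N have columns cj. Then for every x, N [x]_U = x = M [x]_S, so P = N^(-1) M.
Since det N = -1, N^(-1) has integer entries; multiplying gives P = [[1, 1, 1], [2, -1, 2], [0, 1, -1]].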